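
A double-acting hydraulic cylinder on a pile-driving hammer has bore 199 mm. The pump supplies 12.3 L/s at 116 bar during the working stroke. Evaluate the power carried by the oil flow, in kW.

W ≈ 143 kW

Hydraulic power = P × Q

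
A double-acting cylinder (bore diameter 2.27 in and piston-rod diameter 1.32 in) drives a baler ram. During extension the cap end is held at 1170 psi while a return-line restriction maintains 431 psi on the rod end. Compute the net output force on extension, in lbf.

Cap-side area A_cap = π/4 × (2.27 in)² = 4.047 in^2
Rod-side annular area A_ann = π/4 × (2.27² − 1.32²) = 2.679 in^2
Net thrust = P_cap·A_cap − P_rod·A_ann = 4735 lbf − 1154 lbf

F ≈ 3580 lbf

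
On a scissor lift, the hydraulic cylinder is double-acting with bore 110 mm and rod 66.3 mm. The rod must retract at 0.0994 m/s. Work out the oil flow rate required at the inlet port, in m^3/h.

Rod-side annular area A_ann = π/4 × (110² − 66.3²) = 6051 mm^2
Q = A × v

Q ≈ 2.17 m^3/h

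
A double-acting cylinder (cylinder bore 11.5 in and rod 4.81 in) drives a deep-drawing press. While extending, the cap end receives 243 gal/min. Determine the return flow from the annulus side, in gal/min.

Cap-side area A_cap = π/4 × (11.5 in)² = 103.9 in^2
Rod-side annular area A_ann = π/4 × (11.5² − 4.81²) = 85.70 in^2
Piston speed v = Q_in/A_cap; rod-end outflow Q_out = v × A_ann = Q_in × A_ann/A_cap.

Q_out ≈ 200 gal/min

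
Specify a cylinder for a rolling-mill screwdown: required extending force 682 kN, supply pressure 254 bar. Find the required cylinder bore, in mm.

Extension force acts on the full piston face: F = P × (π/4)D².
D = √(4F / (πP)) = √(4 × 682 kN / (π × 254 bar))

D ≈ 185 mm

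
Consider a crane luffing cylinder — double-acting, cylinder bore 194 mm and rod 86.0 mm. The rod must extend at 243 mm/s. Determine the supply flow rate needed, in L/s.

Q ≈ 7.18 L/s

Cap-side area A_cap = π/4 × (194 mm)² = 29560 mm^2
Q = A × v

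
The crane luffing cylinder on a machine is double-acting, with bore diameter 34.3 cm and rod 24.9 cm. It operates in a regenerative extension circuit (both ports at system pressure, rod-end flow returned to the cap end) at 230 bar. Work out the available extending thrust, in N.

With equal pressure on both faces, forces on the annular region cancel; the net push is pressure × rod cross-section.
Rod cross-section A_rod = π/4 × (24.9 cm)² = 487.0 cm^2
F = P × A_rod

F ≈ 1.12e6 N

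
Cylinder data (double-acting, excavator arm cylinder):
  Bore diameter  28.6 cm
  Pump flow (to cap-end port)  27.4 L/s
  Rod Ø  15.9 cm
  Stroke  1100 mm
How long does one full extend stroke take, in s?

Cap-side area A_cap = π/4 × (28.6 cm)² = 642.4 cm^2
Swept volume V = A × L; t = V / Q = A·L / Q

t ≈ 2.58 s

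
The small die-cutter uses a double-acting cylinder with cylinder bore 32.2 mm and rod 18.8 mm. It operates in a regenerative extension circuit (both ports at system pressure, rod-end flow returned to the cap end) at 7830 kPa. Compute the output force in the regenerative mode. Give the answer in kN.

With equal pressure on both faces, forces on the annular region cancel; the net push is pressure × rod cross-section.
Rod cross-section A_rod = π/4 × (18.8 mm)² = 277.6 mm^2
F = P × A_rod

F ≈ 2.17 kN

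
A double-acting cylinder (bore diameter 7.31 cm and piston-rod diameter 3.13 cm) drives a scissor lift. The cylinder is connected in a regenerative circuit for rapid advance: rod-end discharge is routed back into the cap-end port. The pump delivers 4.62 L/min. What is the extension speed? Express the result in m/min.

In regeneration the rod-end outflow joins the pump flow into the cap end, so the net volume the pump must supply per unit advance equals the rod cross-section area.
Rod cross-section A_rod = π/4 × (3.13 cm)² = 7.694 cm^2
v = Q_pump / A_rod

v ≈ 6.00 m/min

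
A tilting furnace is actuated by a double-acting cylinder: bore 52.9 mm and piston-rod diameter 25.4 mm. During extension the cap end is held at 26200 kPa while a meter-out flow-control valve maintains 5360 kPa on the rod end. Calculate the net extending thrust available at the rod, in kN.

Cap-side area A_cap = π/4 × (52.9 mm)² = 2198 mm^2
Rod-side annular area A_ann = π/4 × (52.9² − 25.4²) = 1691 mm^2
Net thrust = P_cap·A_cap − P_rod·A_ann = 57.58 kN − 9.065 kN

F ≈ 48.5 kN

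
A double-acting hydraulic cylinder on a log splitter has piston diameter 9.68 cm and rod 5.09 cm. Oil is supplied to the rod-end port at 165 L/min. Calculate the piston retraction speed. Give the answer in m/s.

Rod-side annular area A_ann = π/4 × (9.68² − 5.09²) = 53.25 cm^2
Flow into the rod-end port fills the annular volume.
v = Q / A

v ≈ 0.516 m/s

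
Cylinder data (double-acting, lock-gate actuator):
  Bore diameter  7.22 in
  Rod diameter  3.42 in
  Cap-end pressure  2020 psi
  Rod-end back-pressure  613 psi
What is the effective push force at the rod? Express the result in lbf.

Cap-side area A_cap = π/4 × (7.22 in)² = 40.94 in^2
Rod-side annular area A_ann = π/4 × (7.22² − 3.42²) = 31.76 in^2
Net thrust = P_cap·A_cap − P_rod·A_ann = 82700 lbf − 19470 lbf

F ≈ 63200 lbf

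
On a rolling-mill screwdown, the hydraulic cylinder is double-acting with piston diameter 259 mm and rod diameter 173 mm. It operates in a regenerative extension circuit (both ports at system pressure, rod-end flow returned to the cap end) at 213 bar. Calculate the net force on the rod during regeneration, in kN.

With equal pressure on both faces, forces on the annular region cancel; the net push is pressure × rod cross-section.
Rod cross-section A_rod = π/4 × (173 mm)² = 23510 mm^2
F = P × A_rod

F ≈ 501 kN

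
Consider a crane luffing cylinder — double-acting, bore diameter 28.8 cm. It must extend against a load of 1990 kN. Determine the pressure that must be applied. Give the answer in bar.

P ≈ 305 bar

Cap-side area A_cap = π/4 × (28.8 cm)² = 651.4 cm^2
P = F / A = 1990 kN / A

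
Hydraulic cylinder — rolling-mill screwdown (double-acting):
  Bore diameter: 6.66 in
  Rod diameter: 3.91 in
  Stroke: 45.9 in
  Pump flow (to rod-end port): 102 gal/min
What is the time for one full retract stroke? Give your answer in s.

t ≈ 2.67 s

Rod-side annular area A_ann = π/4 × (6.66² − 3.91²) = 22.83 in^2
Swept volume V = A × L; t = V / Q = A·L / Q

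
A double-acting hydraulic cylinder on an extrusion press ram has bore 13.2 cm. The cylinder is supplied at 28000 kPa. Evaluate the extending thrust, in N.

F ≈ 3.83e5 N

Cap-side area A_cap = π/4 × (13.2 cm)² = 136.8 cm^2
F = P × A_cap = 28000 kPa × A_cap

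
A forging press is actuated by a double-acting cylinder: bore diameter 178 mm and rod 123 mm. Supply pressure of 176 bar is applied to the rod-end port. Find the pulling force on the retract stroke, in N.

Rod-side annular area A_ann = π/4 × (178² − 123²) = 13000 mm^2
On retraction the pressure acts on the annular area (bore minus rod).
F = P × A_ann

F ≈ 2.29e5 N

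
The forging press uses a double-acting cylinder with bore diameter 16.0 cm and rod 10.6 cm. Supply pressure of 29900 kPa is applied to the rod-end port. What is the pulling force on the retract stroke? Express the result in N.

F ≈ 3.37e5 N

Rod-side annular area A_ann = π/4 × (16.0² − 10.6²) = 112.8 cm^2
On retraction the pressure acts on the annular area (bore minus rod).
F = P × A_ann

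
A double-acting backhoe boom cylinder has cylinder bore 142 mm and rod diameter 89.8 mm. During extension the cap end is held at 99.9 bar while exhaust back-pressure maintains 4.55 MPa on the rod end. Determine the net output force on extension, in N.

F ≈ 1.15e5 N

Cap-side area A_cap = π/4 × (142 mm)² = 15840 mm^2
Rod-side annular area A_ann = π/4 × (142² − 89.8²) = 9503 mm^2
Net thrust = P_cap·A_cap − P_rod·A_ann = 1.582e5 N − 43240 N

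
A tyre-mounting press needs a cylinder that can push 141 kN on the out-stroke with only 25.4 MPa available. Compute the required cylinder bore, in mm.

D ≈ 84.1 mm

Extension force acts on the full piston face: F = P × (π/4)D².
D = √(4F / (πP)) = √(4 × 141 kN / (π × 25.4 MPa))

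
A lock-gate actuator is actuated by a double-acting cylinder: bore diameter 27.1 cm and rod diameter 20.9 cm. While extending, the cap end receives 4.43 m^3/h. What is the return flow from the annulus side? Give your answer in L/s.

Q_out ≈ 0.499 L/s

Cap-side area A_cap = π/4 × (27.1 cm)² = 576.8 cm^2
Rod-side annular area A_ann = π/4 × (27.1² − 20.9²) = 233.7 cm^2
Piston speed v = Q_in/A_cap; rod-end outflow Q_out = v × A_ann = Q_in × A_ann/A_cap.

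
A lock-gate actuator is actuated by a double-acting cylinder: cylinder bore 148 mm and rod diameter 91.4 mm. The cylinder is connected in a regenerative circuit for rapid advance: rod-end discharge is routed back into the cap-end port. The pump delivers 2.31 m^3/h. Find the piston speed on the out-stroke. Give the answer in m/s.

v ≈ 0.0978 m/s

In regeneration the rod-end outflow joins the pump flow into the cap end, so the net volume the pump must supply per unit advance equals the rod cross-section area.
Rod cross-section A_rod = π/4 × (91.4 mm)² = 6561 mm^2
v = Q_pump / A_rod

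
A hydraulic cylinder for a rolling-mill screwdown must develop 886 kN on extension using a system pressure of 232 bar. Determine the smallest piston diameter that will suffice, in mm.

Extension force acts on the full piston face: F = P × (π/4)D².
D = √(4F / (πP)) = √(4 × 886 kN / (π × 232 bar))

D ≈ 221 mm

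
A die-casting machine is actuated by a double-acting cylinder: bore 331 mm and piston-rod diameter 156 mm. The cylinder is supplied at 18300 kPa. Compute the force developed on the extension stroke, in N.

Cap-side area A_cap = π/4 × (331 mm)² = 86050 mm^2
F = P × A_cap = 18300 kPa × A_cap

F ≈ 1.57e6 N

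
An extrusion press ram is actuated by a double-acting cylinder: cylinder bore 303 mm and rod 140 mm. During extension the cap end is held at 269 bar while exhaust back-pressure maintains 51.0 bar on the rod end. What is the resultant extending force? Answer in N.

F ≈ 1.65e6 N

Cap-side area A_cap = π/4 × (303 mm)² = 72110 mm^2
Rod-side annular area A_ann = π/4 × (303² − 140²) = 56710 mm^2
Net thrust = P_cap·A_cap − P_rod·A_ann = 1.940e6 N − 2.892e5 N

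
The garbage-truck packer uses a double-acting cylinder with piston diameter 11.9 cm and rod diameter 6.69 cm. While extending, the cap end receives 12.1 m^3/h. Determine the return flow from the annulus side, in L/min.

Q_out ≈ 138 L/min

Cap-side area A_cap = π/4 × (11.9 cm)² = 111.2 cm^2
Rod-side annular area A_ann = π/4 × (11.9² − 6.69²) = 76.07 cm^2
Piston speed v = Q_in/A_cap; rod-end outflow Q_out = v × A_ann = Q_in × A_ann/A_cap.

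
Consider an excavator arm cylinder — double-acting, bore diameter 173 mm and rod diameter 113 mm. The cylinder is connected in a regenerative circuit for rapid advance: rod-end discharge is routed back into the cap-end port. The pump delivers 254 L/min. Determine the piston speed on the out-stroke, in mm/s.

v ≈ 422 mm/s

In regeneration the rod-end outflow joins the pump flow into the cap end, so the net volume the pump must supply per unit advance equals the rod cross-section area.
Rod cross-section A_rod = π/4 × (113 mm)² = 10030 mm^2
v = Q_pump / A_rod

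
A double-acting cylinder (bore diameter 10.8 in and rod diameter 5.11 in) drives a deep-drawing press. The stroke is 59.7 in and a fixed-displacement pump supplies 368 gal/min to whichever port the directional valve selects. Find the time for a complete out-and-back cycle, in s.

Cap-side area A_cap = π/4 × (10.8 in)² = 91.61 in^2
Rod-side annular area A_ann = π/4 × (10.8² − 5.11²) = 71.10 in^2
t_ext = A_cap·L/Q = 3.860 s
t_ret = A_ann·L/Q = 2.996 s
t_cycle = t_ext + t_ret

t ≈ 6.86 s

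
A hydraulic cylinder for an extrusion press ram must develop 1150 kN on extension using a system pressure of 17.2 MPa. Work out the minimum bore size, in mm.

D ≈ 292 mm

Extension force acts on the full piston face: F = P × (π/4)D².
D = √(4F / (πP)) = √(4 × 1150 kN / (π × 17.2 MPa))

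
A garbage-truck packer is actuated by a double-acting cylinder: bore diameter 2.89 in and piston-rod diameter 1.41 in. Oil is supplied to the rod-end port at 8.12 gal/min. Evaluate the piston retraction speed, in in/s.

Rod-side annular area A_ann = π/4 × (2.89² − 1.41²) = 4.998 in^2
Flow into the rod-end port fills the annular volume.
v = Q / A

v ≈ 6.25 in/s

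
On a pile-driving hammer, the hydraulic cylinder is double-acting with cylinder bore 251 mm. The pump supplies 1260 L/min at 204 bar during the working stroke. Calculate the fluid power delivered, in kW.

W ≈ 428 kW

Hydraulic power = P × Q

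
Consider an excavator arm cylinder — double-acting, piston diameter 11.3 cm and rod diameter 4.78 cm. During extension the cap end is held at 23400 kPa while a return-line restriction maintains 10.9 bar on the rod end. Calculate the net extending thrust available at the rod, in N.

Cap-side area A_cap = π/4 × (11.3 cm)² = 100.3 cm^2
Rod-side annular area A_ann = π/4 × (11.3² − 4.78²) = 82.34 cm^2
Net thrust = P_cap·A_cap − P_rod·A_ann = 2.347e5 N − 8975 N

F ≈ 2.26e5 N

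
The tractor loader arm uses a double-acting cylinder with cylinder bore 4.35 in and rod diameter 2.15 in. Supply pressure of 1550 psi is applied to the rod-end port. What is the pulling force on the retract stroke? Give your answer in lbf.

Rod-side annular area A_ann = π/4 × (4.35² − 2.15²) = 11.23 in^2
On retraction the pressure acts on the annular area (bore minus rod).
F = P × A_ann

F ≈ 17400 lbf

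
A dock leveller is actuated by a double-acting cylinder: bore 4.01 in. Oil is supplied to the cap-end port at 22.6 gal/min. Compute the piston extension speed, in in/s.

v ≈ 6.89 in/s

Cap-side area A_cap = π/4 × (4.01 in)² = 12.63 in^2
v = Q / A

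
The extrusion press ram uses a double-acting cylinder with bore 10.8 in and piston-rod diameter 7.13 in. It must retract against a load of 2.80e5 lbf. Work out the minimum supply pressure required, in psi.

P ≈ 5420 psi

Rod-side annular area A_ann = π/4 × (10.8² − 7.13²) = 51.68 in^2
Retraction: pressure acts on the annular area.
P = F / A = 2.80e5 lbf / A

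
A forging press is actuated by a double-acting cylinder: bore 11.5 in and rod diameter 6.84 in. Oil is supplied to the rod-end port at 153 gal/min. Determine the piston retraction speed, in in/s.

Rod-side annular area A_ann = π/4 × (11.5² − 6.84²) = 67.12 in^2
Flow into the rod-end port fills the annular volume.
v = Q / A

v ≈ 8.78 in/s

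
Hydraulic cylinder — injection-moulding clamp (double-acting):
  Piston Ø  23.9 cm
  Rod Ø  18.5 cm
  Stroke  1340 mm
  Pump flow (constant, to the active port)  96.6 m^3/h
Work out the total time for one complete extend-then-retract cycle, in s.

t ≈ 3.14 s

Cap-side area A_cap = π/4 × (23.9 cm)² = 448.6 cm^2
Rod-side annular area A_ann = π/4 × (23.9² − 18.5²) = 179.8 cm^2
t_ext = A_cap·L/Q = 2.240 s
t_ret = A_ann·L/Q = 0.8980 s
t_cycle = t_ext + t_ret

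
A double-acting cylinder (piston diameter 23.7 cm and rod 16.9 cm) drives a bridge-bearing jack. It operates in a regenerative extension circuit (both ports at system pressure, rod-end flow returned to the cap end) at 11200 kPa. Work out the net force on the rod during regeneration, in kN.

F ≈ 251 kN

With equal pressure on both faces, forces on the annular region cancel; the net push is pressure × rod cross-section.
Rod cross-section A_rod = π/4 × (16.9 cm)² = 224.3 cm^2
F = P × A_rod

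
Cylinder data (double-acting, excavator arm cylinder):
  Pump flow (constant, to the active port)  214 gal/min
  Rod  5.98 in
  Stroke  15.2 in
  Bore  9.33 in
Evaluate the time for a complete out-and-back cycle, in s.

Cap-side area A_cap = π/4 × (9.33 in)² = 68.37 in^2
Rod-side annular area A_ann = π/4 × (9.33² − 5.98²) = 40.28 in^2
t_ext = A_cap·L/Q = 1.261 s
t_ret = A_ann·L/Q = 0.7432 s
t_cycle = t_ext + t_ret

t ≈ 2.00 s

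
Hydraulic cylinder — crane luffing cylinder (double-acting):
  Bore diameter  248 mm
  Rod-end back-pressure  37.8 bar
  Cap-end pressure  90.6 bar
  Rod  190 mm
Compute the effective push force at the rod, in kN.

F ≈ 362 kN

Cap-side area A_cap = π/4 × (248 mm)² = 48310 mm^2
Rod-side annular area A_ann = π/4 × (248² − 190²) = 19950 mm^2
Net thrust = P_cap·A_cap − P_rod·A_ann = 437.6 kN − 75.42 kN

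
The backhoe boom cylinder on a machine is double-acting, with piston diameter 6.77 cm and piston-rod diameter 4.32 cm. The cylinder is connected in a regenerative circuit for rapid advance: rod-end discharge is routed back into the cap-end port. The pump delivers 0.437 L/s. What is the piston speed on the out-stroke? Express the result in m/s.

v ≈ 0.298 m/s

In regeneration the rod-end outflow joins the pump flow into the cap end, so the net volume the pump must supply per unit advance equals the rod cross-section area.
Rod cross-section A_rod = π/4 × (4.32 cm)² = 14.66 cm^2
v = Q_pump / A_rod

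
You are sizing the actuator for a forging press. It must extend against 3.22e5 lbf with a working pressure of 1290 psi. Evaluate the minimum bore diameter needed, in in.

Extension force acts on the full piston face: F = P × (π/4)D².
D = √(4F / (πP)) = √(4 × 3.22e5 lbf / (π × 1290 psi))

D ≈ 17.8 in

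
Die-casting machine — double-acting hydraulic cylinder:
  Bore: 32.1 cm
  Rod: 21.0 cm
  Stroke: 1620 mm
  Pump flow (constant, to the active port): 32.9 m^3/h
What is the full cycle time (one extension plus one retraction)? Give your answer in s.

Cap-side area A_cap = π/4 × (32.1 cm)² = 809.3 cm^2
Rod-side annular area A_ann = π/4 × (32.1² − 21.0²) = 462.9 cm^2
t_ext = A_cap·L/Q = 14.35 s
t_ret = A_ann·L/Q = 8.206 s
t_cycle = t_ext + t_ret

t ≈ 22.6 s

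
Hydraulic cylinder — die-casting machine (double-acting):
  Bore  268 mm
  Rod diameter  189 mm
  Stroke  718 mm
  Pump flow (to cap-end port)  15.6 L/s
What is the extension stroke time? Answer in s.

t ≈ 2.60 s

Cap-side area A_cap = π/4 × (268 mm)² = 56410 mm^2
Swept volume V = A × L; t = V / Q = A·L / Q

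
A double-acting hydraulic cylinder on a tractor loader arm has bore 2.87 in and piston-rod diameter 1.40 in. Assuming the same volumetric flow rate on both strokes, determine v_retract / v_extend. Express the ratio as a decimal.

v_ret/v_ext ≈ 1.31

Cap-side area A_cap = π/4 × (2.87 in)² = 6.469 in^2
Rod-side annular area A_ann = π/4 × (2.87² − 1.40²) = 4.930 in^2
For equal Q, v ∝ 1/A, so v_ret/v_ext = A_cap/A_ann.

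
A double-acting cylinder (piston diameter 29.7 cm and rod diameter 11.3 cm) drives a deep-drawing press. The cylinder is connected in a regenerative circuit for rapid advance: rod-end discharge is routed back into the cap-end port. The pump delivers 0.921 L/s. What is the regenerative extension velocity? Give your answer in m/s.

In regeneration the rod-end outflow joins the pump flow into the cap end, so the net volume the pump must supply per unit advance equals the rod cross-section area.
Rod cross-section A_rod = π/4 × (11.3 cm)² = 100.3 cm^2
v = Q_pump / A_rod

v ≈ 0.0918 m/s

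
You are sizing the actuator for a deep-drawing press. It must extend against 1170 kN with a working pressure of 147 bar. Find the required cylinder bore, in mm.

D ≈ 318 mm

Extension force acts on the full piston face: F = P × (π/4)D².
D = √(4F / (πP)) = √(4 × 1170 kN / (π × 147 bar))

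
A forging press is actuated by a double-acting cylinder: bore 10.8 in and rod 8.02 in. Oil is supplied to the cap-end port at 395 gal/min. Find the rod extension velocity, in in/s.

Cap-side area A_cap = π/4 × (10.8 in)² = 91.61 in^2
v = Q / A

v ≈ 16.6 in/s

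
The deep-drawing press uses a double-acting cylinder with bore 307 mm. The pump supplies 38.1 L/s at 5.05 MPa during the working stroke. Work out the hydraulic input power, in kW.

W ≈ 192 kW

Hydraulic power = P × Q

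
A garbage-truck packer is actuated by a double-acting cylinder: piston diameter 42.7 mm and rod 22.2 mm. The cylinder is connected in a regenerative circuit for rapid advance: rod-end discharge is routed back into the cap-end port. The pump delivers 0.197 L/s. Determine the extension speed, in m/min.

v ≈ 30.5 m/min

In regeneration the rod-end outflow joins the pump flow into the cap end, so the net volume the pump must supply per unit advance equals the rod cross-section area.
Rod cross-section A_rod = π/4 × (22.2 mm)² = 387.1 mm^2
v = Q_pump / A_rod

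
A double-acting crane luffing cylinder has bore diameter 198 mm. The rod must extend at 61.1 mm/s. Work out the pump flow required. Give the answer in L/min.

Q ≈ 113 L/min

Cap-side area A_cap = π/4 × (198 mm)² = 30790 mm^2
Q = A × v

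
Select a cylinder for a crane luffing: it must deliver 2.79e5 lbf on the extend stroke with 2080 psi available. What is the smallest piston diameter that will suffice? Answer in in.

Extension force acts on the full piston face: F = P × (π/4)D².
D = √(4F / (πP)) = √(4 × 2.79e5 lbf / (π × 2080 psi))

D ≈ 13.1 in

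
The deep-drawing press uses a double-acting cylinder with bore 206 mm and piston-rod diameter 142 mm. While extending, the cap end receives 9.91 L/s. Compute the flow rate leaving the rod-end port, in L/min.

Cap-side area A_cap = π/4 × (206 mm)² = 33330 mm^2
Rod-side annular area A_ann = π/4 × (206² − 142²) = 17490 mm^2
Piston speed v = Q_in/A_cap; rod-end outflow Q_out = v × A_ann = Q_in × A_ann/A_cap.

Q_out ≈ 312 L/min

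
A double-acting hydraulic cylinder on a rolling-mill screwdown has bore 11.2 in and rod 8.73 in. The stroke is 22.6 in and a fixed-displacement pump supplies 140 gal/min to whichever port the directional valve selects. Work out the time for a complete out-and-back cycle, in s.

Cap-side area A_cap = π/4 × (11.2 in)² = 98.52 in^2
Rod-side annular area A_ann = π/4 × (11.2² − 8.73²) = 38.66 in^2
t_ext = A_cap·L/Q = 4.131 s
t_ret = A_ann·L/Q = 1.621 s
t_cycle = t_ext + t_ret

t ≈ 5.75 s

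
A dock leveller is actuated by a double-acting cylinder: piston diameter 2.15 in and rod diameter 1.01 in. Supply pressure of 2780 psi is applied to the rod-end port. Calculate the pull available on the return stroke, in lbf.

F ≈ 7870 lbf

Rod-side annular area A_ann = π/4 × (2.15² − 1.01²) = 2.829 in^2
On retraction the pressure acts on the annular area (bore minus rod).
F = P × A_ann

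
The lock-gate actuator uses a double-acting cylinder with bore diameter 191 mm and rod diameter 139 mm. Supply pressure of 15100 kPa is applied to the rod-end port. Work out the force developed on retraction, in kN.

F ≈ 204 kN

Rod-side annular area A_ann = π/4 × (191² − 139²) = 13480 mm^2
On retraction the pressure acts on the annular area (bore minus rod).
F = P × A_ann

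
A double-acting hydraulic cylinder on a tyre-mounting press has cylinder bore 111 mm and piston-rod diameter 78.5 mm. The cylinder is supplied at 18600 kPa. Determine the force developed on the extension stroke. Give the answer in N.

Cap-side area A_cap = π/4 × (111 mm)² = 9677 mm^2
F = P × A_cap = 18600 kPa × A_cap

F ≈ 1.80e5 N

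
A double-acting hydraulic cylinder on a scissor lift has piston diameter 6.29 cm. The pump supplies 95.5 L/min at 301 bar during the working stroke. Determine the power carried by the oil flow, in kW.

Hydraulic power = P × Q

W ≈ 47.9 kW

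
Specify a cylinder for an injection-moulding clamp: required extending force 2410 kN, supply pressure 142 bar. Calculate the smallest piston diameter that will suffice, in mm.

Extension force acts on the full piston face: F = P × (π/4)D².
D = √(4F / (πP)) = √(4 × 2410 kN / (π × 142 bar))

D ≈ 465 mm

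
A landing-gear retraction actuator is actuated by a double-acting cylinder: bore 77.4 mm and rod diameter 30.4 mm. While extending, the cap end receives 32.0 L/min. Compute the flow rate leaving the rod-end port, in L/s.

Cap-side area A_cap = π/4 × (77.4 mm)² = 4705 mm^2
Rod-side annular area A_ann = π/4 × (77.4² − 30.4²) = 3979 mm^2
Piston speed v = Q_in/A_cap; rod-end outflow Q_out = v × A_ann = Q_in × A_ann/A_cap.

Q_out ≈ 0.451 L/s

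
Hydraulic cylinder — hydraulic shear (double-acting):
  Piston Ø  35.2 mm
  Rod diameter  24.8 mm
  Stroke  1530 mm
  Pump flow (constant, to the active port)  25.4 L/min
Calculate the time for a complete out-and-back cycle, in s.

t ≈ 5.29 s

Cap-side area A_cap = π/4 × (35.2 mm)² = 973.1 mm^2
Rod-side annular area A_ann = π/4 × (35.2² − 24.8²) = 490.1 mm^2
t_ext = A_cap·L/Q = 3.517 s
t_ret = A_ann·L/Q = 1.771 s
t_cycle = t_ext + t_ret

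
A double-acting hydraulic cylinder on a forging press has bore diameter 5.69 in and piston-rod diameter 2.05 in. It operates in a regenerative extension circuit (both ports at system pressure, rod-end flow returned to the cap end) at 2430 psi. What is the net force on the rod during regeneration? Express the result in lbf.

F ≈ 8020 lbf

With equal pressure on both faces, forces on the annular region cancel; the net push is pressure × rod cross-section.
Rod cross-section A_rod = π/4 × (2.05 in)² = 3.301 in^2
F = P × A_rod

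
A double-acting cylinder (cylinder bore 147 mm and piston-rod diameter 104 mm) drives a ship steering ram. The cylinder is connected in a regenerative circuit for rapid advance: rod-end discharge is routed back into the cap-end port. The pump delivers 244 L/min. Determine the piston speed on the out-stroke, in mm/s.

v ≈ 479 mm/s

In regeneration the rod-end outflow joins the pump flow into the cap end, so the net volume the pump must supply per unit advance equals the rod cross-section area.
Rod cross-section A_rod = π/4 × (104 mm)² = 8495 mm^2
v = Q_pump / A_rod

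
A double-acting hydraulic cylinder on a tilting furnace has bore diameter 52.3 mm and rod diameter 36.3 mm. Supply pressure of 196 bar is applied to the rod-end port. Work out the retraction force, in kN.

Rod-side annular area A_ann = π/4 × (52.3² − 36.3²) = 1113 mm^2
On retraction the pressure acts on the annular area (bore minus rod).
F = P × A_ann

F ≈ 21.8 kN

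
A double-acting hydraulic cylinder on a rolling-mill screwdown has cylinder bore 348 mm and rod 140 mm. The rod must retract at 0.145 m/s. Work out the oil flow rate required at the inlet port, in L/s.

Rod-side annular area A_ann = π/4 × (348² − 140²) = 79720 mm^2
Q = A × v

Q ≈ 11.6 L/s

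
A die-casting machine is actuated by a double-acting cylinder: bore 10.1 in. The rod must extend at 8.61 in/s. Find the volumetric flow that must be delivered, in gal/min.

Cap-side area A_cap = π/4 × (10.1 in)² = 80.12 in^2
Q = A × v

Q ≈ 179 gal/min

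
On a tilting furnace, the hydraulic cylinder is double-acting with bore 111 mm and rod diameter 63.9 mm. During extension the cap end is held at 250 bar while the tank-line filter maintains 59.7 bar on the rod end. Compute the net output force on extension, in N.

F ≈ 2.03e5 N

Cap-side area A_cap = π/4 × (111 mm)² = 9677 mm^2
Rod-side annular area A_ann = π/4 × (111² − 63.9²) = 6470 mm^2
Net thrust = P_cap·A_cap − P_rod·A_ann = 2.419e5 N − 38630 N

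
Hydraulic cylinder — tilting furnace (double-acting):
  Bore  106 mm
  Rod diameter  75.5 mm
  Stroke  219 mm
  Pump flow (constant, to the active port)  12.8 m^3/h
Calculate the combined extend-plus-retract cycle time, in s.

t ≈ 0.811 s

Cap-side area A_cap = π/4 × (106 mm)² = 8825 mm^2
Rod-side annular area A_ann = π/4 × (106² − 75.5²) = 4348 mm^2
t_ext = A_cap·L/Q = 0.5435 s
t_ret = A_ann·L/Q = 0.2678 s
t_cycle = t_ext + t_ret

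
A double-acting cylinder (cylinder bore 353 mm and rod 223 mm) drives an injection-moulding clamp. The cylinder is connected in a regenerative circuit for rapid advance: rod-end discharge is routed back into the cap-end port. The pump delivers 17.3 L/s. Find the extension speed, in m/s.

v ≈ 0.443 m/s

In regeneration the rod-end outflow joins the pump flow into the cap end, so the net volume the pump must supply per unit advance equals the rod cross-section area.
Rod cross-section A_rod = π/4 × (223 mm)² = 39060 mm^2
v = Q_pump / A_rod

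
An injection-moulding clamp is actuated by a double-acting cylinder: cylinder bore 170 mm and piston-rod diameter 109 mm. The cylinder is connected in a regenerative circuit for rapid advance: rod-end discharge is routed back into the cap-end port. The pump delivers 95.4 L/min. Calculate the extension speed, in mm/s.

In regeneration the rod-end outflow joins the pump flow into the cap end, so the net volume the pump must supply per unit advance equals the rod cross-section area.
Rod cross-section A_rod = π/4 × (109 mm)² = 9331 mm^2
v = Q_pump / A_rod

v ≈ 170 mm/s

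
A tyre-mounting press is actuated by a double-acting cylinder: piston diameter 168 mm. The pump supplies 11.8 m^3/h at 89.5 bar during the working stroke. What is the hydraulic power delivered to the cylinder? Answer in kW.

W ≈ 29.3 kW

Hydraulic power = P × Q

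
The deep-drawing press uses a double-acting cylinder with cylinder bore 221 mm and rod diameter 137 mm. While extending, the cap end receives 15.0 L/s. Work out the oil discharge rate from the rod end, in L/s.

Cap-side area A_cap = π/4 × (221 mm)² = 38360 mm^2
Rod-side annular area A_ann = π/4 × (221² − 137²) = 23620 mm^2
Piston speed v = Q_in/A_cap; rod-end outflow Q_out = v × A_ann = Q_in × A_ann/A_cap.

Q_out ≈ 9.24 L/s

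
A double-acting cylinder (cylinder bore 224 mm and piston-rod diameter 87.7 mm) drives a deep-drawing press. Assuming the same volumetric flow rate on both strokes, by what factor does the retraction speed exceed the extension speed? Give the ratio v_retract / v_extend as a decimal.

Cap-side area A_cap = π/4 × (224 mm)² = 39410 mm^2
Rod-side annular area A_ann = π/4 × (224² − 87.7²) = 33370 mm^2
For equal Q, v ∝ 1/A, so v_ret/v_ext = A_cap/A_ann.

v_ret/v_ext ≈ 1.18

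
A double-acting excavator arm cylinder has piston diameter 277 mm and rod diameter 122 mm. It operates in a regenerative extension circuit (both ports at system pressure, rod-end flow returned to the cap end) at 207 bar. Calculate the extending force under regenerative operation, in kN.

With equal pressure on both faces, forces on the annular region cancel; the net push is pressure × rod cross-section.
Rod cross-section A_rod = π/4 × (122 mm)² = 11690 mm^2
F = P × A_rod

F ≈ 242 kN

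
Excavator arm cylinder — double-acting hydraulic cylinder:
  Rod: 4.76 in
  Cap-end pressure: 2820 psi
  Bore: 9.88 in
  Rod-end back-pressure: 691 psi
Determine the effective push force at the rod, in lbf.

F ≈ 1.76e5 lbf

Cap-side area A_cap = π/4 × (9.88 in)² = 76.67 in^2
Rod-side annular area A_ann = π/4 × (9.88² − 4.76²) = 58.87 in^2
Net thrust = P_cap·A_cap − P_rod·A_ann = 2.162e5 lbf − 40680 lbf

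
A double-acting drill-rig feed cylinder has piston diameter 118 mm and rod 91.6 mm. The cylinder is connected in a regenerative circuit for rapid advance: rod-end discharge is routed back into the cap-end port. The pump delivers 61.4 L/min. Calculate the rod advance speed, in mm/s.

In regeneration the rod-end outflow joins the pump flow into the cap end, so the net volume the pump must supply per unit advance equals the rod cross-section area.
Rod cross-section A_rod = π/4 × (91.6 mm)² = 6590 mm^2
v = Q_pump / A_rod

v ≈ 155 mm/s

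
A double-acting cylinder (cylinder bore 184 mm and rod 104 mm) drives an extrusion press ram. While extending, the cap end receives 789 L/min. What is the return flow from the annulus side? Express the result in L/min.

Cap-side area A_cap = π/4 × (184 mm)² = 26590 mm^2
Rod-side annular area A_ann = π/4 × (184² − 104²) = 18100 mm^2
Piston speed v = Q_in/A_cap; rod-end outflow Q_out = v × A_ann = Q_in × A_ann/A_cap.

Q_out ≈ 537 L/min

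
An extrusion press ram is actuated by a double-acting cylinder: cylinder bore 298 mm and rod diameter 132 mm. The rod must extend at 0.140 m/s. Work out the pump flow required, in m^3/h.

Cap-side area A_cap = π/4 × (298 mm)² = 69750 mm^2
Q = A × v

Q ≈ 35.2 m^3/h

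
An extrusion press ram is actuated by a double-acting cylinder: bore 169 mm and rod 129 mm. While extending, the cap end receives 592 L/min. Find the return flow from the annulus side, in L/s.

Q_out ≈ 4.12 L/s

Cap-side area A_cap = π/4 × (169 mm)² = 22430 mm^2
Rod-side annular area A_ann = π/4 × (169² − 129²) = 9362 mm^2
Piston speed v = Q_in/A_cap; rod-end outflow Q_out = v × A_ann = Q_in × A_ann/A_cap.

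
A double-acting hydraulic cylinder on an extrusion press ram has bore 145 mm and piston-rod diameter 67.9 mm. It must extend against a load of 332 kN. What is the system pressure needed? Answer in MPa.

P ≈ 20.1 MPa

Cap-side area A_cap = π/4 × (145 mm)² = 16510 mm^2
P = F / A = 332 kN / A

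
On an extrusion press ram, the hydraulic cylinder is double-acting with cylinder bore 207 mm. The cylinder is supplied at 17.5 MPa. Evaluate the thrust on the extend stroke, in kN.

F ≈ 589 kN

Cap-side area A_cap = π/4 × (207 mm)² = 33650 mm^2
F = P × A_cap = 17.5 MPa × A_cap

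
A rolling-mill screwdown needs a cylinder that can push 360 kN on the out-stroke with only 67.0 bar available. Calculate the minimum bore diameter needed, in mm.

Extension force acts on the full piston face: F = P × (π/4)D².
D = √(4F / (πP)) = √(4 × 360 kN / (π × 67.0 bar))

D ≈ 262 mm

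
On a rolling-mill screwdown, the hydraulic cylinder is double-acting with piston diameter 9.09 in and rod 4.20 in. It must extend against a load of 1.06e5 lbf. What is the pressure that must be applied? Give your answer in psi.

Cap-side area A_cap = π/4 × (9.09 in)² = 64.90 in^2
P = F / A = 1.06e5 lbf / A

P ≈ 1630 psi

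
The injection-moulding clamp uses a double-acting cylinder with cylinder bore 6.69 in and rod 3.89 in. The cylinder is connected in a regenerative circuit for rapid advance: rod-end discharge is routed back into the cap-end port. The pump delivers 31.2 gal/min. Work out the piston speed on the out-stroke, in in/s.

In regeneration the rod-end outflow joins the pump flow into the cap end, so the net volume the pump must supply per unit advance equals the rod cross-section area.
Rod cross-section A_rod = π/4 × (3.89 in)² = 11.88 in^2
v = Q_pump / A_rod

v ≈ 10.1 in/s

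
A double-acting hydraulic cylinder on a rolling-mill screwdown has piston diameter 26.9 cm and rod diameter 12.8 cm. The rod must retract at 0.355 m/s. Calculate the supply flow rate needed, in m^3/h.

Rod-side annular area A_ann = π/4 × (26.9² − 12.8²) = 439.6 cm^2
Q = A × v

Q ≈ 56.2 m^3/h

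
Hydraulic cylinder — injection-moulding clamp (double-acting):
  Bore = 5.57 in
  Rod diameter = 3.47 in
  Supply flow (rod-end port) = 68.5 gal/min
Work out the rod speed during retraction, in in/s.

v ≈ 17.7 in/s

Rod-side annular area A_ann = π/4 × (5.57² − 3.47²) = 14.91 in^2
Flow into the rod-end port fills the annular volume.
v = Q / A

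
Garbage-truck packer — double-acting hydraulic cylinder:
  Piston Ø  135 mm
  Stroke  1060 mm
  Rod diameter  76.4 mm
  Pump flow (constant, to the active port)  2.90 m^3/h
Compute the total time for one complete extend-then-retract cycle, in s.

t ≈ 31.6 s

Cap-side area A_cap = π/4 × (135 mm)² = 14310 mm^2
Rod-side annular area A_ann = π/4 × (135² − 76.4²) = 9730 mm^2
t_ext = A_cap·L/Q = 18.84 s
t_ret = A_ann·L/Q = 12.80 s
t_cycle = t_ext + t_ret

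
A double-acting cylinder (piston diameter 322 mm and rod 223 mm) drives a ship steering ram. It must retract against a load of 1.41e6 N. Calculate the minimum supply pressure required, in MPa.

P ≈ 33.3 MPa

Rod-side annular area A_ann = π/4 × (322² − 223²) = 42380 mm^2
Retraction: pressure acts on the annular area.
P = F / A = 1.41e6 N / A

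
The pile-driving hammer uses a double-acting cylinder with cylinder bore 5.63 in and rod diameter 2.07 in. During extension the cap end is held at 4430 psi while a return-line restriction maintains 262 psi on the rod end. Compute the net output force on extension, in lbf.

Cap-side area A_cap = π/4 × (5.63 in)² = 24.89 in^2
Rod-side annular area A_ann = π/4 × (5.63² − 2.07²) = 21.53 in^2
Net thrust = P_cap·A_cap − P_rod·A_ann = 1.103e5 lbf − 5641 lbf

F ≈ 1.05e5 lbf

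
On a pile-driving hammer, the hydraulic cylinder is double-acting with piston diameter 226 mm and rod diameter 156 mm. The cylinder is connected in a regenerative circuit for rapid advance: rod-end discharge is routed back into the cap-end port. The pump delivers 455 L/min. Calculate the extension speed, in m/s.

In regeneration the rod-end outflow joins the pump flow into the cap end, so the net volume the pump must supply per unit advance equals the rod cross-section area.
Rod cross-section A_rod = π/4 × (156 mm)² = 19110 mm^2
v = Q_pump / A_rod

v ≈ 0.397 m/s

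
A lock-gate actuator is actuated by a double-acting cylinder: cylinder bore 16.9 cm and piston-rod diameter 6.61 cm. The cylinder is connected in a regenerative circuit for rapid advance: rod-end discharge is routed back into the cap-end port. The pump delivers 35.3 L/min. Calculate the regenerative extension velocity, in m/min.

v ≈ 10.3 m/min

In regeneration the rod-end outflow joins the pump flow into the cap end, so the net volume the pump must supply per unit advance equals the rod cross-section area.
Rod cross-section A_rod = π/4 × (6.61 cm)² = 34.32 cm^2
v = Q_pump / A_rod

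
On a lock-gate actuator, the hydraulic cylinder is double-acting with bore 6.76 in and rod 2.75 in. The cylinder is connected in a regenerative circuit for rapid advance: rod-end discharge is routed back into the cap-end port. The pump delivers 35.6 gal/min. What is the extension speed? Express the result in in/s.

v ≈ 23.1 in/s

In regeneration the rod-end outflow joins the pump flow into the cap end, so the net volume the pump must supply per unit advance equals the rod cross-section area.
Rod cross-section A_rod = π/4 × (2.75 in)² = 5.940 in^2
v = Q_pump / A_rod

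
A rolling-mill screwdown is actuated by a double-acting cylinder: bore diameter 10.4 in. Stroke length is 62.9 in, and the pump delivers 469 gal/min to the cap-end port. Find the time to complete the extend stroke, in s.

t ≈ 2.96 s

Cap-side area A_cap = π/4 × (10.4 in)² = 84.95 in^2
Swept volume V = A × L; t = V / Q = A·L / Q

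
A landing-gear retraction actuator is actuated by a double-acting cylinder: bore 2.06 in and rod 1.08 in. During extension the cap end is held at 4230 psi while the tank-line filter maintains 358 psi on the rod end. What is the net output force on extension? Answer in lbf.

Cap-side area A_cap = π/4 × (2.06 in)² = 3.333 in^2
Rod-side annular area A_ann = π/4 × (2.06² − 1.08²) = 2.417 in^2
Net thrust = P_cap·A_cap − P_rod·A_ann = 14100 lbf − 865.2 lbf

F ≈ 13200 lbf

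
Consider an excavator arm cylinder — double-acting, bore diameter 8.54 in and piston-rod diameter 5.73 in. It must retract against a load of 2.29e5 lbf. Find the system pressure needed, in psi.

P ≈ 7270 psi

Rod-side annular area A_ann = π/4 × (8.54² − 5.73²) = 31.49 in^2
Retraction: pressure acts on the annular area.
P = F / A = 2.29e5 lbf / A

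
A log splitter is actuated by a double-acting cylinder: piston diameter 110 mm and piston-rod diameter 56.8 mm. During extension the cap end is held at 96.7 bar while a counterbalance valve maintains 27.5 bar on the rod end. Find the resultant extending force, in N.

F ≈ 72700 N

Cap-side area A_cap = π/4 × (110 mm)² = 9503 mm^2
Rod-side annular area A_ann = π/4 × (110² − 56.8²) = 6969 mm^2
Net thrust = P_cap·A_cap − P_rod·A_ann = 91900 N − 19170 N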